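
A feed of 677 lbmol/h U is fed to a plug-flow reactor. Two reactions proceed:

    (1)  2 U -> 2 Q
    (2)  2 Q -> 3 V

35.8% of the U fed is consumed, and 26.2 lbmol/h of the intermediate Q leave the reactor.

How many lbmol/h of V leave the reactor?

324 lbmol/h

Conversion of U: U consumed = 2ξ₁ = 0.358 × 677 → ξ₁ = 121.2 lbmol/h.
Q balance: n_Q = 0 + 2ξ₁ − 2ξ₂ = 26.2 → ξ₂ = (2·121.2 − 26.2)/2 = 108.1 lbmol/h.
Outlet amounts (n = n₀ + Σ ν·ξ):
  U: 677 − 2(121.2) = 434.6
  Q: 0 + 2(121.2) − 2(108.1) = 26.2
  V: 0 + 3(108.1) = 324.2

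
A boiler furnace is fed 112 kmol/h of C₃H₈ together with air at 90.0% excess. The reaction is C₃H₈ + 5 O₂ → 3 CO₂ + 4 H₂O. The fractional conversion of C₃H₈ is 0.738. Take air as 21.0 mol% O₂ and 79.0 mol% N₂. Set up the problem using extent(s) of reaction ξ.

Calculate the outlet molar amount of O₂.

651 kmol/h

Stoichiometric O₂ = 5 × 112 = 560 kmol/h; O₂ fed = 560 × 1.900 = 1064 kmol/h.
N₂ fed = 1064 × 79/21 = 4003 kmol/h.
Fuel reacted = 0.738 × 112 → ξ = 82.66 kmol/h.
Outlet (n = n₀ + ν ξ):
  C₃H₈: 112 − 1(82.66) = 29.34
  O₂: 1064 − 5(82.66) = 650.7
  N₂: 4003 (inert)
  CO₂: 0 + 3(82.66) = 248
  H₂O: 0 + 4(82.66) = 330.6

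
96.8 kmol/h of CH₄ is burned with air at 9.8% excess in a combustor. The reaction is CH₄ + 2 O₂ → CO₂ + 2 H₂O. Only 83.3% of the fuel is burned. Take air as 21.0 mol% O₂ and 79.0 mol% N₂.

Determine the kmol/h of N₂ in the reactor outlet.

Stoichiometric O₂ = 2 × 96.8 = 193.6 kmol/h; O₂ fed = 193.6 × 1.098 = 212.6 kmol/h.
N₂ fed = 212.6 × 79/21 = 799.7 kmol/h.
Fuel reacted = 0.833 × 96.8 → ξ = 80.63 kmol/h.
Outlet (n = n₀ + ν ξ):
  CH₄: 96.8 − 1(80.63) = 16.17
  O₂: 212.6 − 2(80.63) = 51.3
  N₂: 799.7 (inert)
  CO₂: 0 + 1(80.63) = 80.63
  H₂O: 0 + 2(80.63) = 161.3

800 kmol/h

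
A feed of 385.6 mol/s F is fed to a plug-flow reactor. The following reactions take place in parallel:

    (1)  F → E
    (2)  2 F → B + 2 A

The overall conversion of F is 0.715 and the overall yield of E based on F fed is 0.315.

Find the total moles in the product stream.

463 mol/s

Yield of E: 1ξ₁ / 385.6 = 0.315 → ξ₁ = 121.5 mol/s.
Conversion of F: 1ξ₁ + 2ξ₂ = 0.715 × 385.6 = 275.7 → ξ₂ = 77.12 mol/s.
Outlet amounts (n = n₀ + Σ ν·ξ):
  F: 385.6 − 1(121.5) − 2(77.12) = 109.9
  E: 0 + 1(121.5) = 121.5
  B: 0 + 1(77.12) = 77.12
  A: 0 + 2(77.12) = 154.2
Total out = 109.9 + 121.5 + 77.12 + 154.2 = 462.7 mol/s.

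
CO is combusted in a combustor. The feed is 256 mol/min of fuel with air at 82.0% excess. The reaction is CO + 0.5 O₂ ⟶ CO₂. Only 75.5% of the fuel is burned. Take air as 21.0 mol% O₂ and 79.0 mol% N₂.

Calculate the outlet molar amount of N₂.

876 mol/min

Stoichiometric O₂ = 0.5 × 256 = 128 mol/min; O₂ fed = 128 × 1.820 = 233 mol/min.
N₂ fed = 233 × 79/21 = 876.4 mol/min.
Fuel reacted = 0.755 × 256 → ξ = 193.3 mol/min.
Outlet (n = n₀ + ν ξ):
  CO: 256 − 1(193.3) = 62.72
  O₂: 233 − 0.5(193.3) = 136.3
  N₂: 876.4 (inert)
  CO₂: 0 + 1(193.3) = 193.3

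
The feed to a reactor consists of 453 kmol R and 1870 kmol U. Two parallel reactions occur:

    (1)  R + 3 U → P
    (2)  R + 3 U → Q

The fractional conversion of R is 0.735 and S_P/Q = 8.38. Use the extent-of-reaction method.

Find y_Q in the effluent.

Conversion of R: R consumed = 0.735 × 453 = 333 kmol = 1ξ₁ + 1ξ₂.
Selectivity: 1ξ₁ / (1ξ₂) = 8.38 → ξ₁ = 8.38 ξ₂.
Substitute: (1·8.38 + 1) ξ₂ = 333 → ξ₂ = 35.5 kmol, ξ₁ = 297.5 kmol.
Outlet amounts (n = n₀ + Σ ν·ξ):
  R: 453 − 1(297.5) − 1(35.5) = 120
  U: 1870 − 3(297.5) − 3(35.5) = 871.1
  P: 0 + 1(297.5) = 297.5
  Q: 0 + 1(35.5) = 35.5
Total out = 1324 kmol; y_Q = 35.5 / 1324 = 0.02681.

0.0268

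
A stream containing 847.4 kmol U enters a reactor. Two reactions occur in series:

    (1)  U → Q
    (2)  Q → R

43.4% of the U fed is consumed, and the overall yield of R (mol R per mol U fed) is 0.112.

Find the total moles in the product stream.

Conversion of U: U consumed = 1ξ₁ = 0.434 × 847.4 → ξ₁ = 367.8 kmol.
Yield of R: 1ξ₂ / 847.4 = 0.112 → ξ₂ = 94.91 kmol.
Outlet amounts (n = n₀ + Σ ν·ξ):
  U: 847.4 − 1(367.8) = 479.6
  Q: 0 + 1(367.8) − 1(94.91) = 272.9
  R: 0 + 1(94.91) = 94.91
Total out = 479.6 + 272.9 + 94.91 = 847.4 kmol.

847 kmol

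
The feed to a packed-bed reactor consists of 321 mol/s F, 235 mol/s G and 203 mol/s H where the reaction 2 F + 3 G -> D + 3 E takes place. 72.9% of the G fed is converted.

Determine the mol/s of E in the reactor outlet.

G reacted = 0.729 × 235 = 171.3 mol/s; ν_G = −3, so ξ = 171.3/3 = 57.1 mol/s.
Outlet amounts (n = n₀ + ν ξ):
  F: 321 − 2(57.1) = 206.8
  G: 235 − 3(57.1) = 63.69
  D: 0 + 1(57.1) = 57.1
  E: 0 + 3(57.1) = 171.3
  H: 203 (inert)

171 mol/s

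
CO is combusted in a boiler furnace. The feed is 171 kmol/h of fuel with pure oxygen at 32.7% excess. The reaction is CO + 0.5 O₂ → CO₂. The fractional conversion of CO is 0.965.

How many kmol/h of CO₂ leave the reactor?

Stoichiometric O₂ = 0.5 × 171 = 85.5 kmol/h; O₂ fed = 85.5 × 1.327 = 113.5 kmol/h.
Fuel reacted = 0.965 × 171 → ξ = 165 kmol/h.
Outlet (n = n₀ + ν ξ):
  CO: 171 − 1(165) = 5.985
  O₂: 113.5 − 0.5(165) = 30.95
  CO₂: 0 + 1(165) = 165

165 kmol/h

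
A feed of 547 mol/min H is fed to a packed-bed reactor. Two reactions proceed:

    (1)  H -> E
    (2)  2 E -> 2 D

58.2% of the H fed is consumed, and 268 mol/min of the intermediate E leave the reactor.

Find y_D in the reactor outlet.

0.0921

Conversion of H: H consumed = 1ξ₁ = 0.582 × 547 → ξ₁ = 318.4 mol/min.
E balance: n_E = 0 + 1ξ₁ − 2ξ₂ = 268 → ξ₂ = (1·318.4 − 268)/2 = 25.18 mol/min.
Outlet amounts (n = n₀ + Σ ν·ξ):
  H: 547 − 1(318.4) = 228.6
  E: 0 + 1(318.4) − 2(25.18) = 268
  D: 0 + 2(25.18) = 50.35
Total out = 547 mol/min; y_D = 50.35 / 547 = 0.09205.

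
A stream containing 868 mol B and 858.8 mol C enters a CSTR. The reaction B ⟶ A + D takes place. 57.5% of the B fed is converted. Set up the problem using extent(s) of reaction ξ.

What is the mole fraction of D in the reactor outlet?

B reacted = 0.575 × 868 = 499.1 mol; ν_B = −1, so ξ = 499.1/1 = 499.1 mol.
Outlet amounts (n = n₀ + ν ξ):
  B: 868 − 1(499.1) = 368.9
  A: 0 + 1(499.1) = 499.1
  D: 0 + 1(499.1) = 499.1
  C: 858.8 (inert)
Total out = 2226 mol; y_D = 499.1 / 2226 = 0.2242.

0.224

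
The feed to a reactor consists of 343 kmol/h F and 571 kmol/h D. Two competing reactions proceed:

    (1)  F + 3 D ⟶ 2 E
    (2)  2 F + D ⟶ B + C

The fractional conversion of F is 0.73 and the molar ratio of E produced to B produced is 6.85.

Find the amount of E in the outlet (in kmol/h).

316 kmol/h

Conversion of F: F consumed = 0.73 × 343 = 250.4 kmol/h = 1ξ₁ + 2ξ₂.
Selectivity: 2ξ₁ / (1ξ₂) = 6.85 → ξ₁ = 3.425 ξ₂.
Substitute: (1·3.425 + 2) ξ₂ = 250.4 → ξ₂ = 46.15 kmol/h, ξ₁ = 158.1 kmol/h.
Outlet amounts (n = n₀ + Σ ν·ξ):
  F: 343 − 1(158.1) − 2(46.15) = 92.61
  D: 571 − 3(158.1) − 1(46.15) = 50.6
  E: 0 + 2(158.1) = 316.2
  B: 0 + 1(46.15) = 46.15
  C: 0 + 1(46.15) = 46.15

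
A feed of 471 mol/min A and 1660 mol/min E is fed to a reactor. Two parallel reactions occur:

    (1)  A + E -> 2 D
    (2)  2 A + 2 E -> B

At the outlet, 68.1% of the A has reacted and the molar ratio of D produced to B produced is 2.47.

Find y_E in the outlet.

0.73

Conversion of A: A consumed = 0.681 × 471 = 320.8 mol/min = 1ξ₁ + 2ξ₂.
Selectivity: 2ξ₁ / (1ξ₂) = 2.47 → ξ₁ = 1.235 ξ₂.
Substitute: (1·1.235 + 2) ξ₂ = 320.8 → ξ₂ = 99.15 mol/min, ξ₁ = 122.5 mol/min.
Outlet amounts (n = n₀ + Σ ν·ξ):
  A: 471 − 1(122.5) − 2(99.15) = 150.2
  E: 1660 − 1(122.5) − 2(99.15) = 1339
  D: 0 + 2(122.5) = 244.9
  B: 0 + 1(99.15) = 99.15
Total out = 1834 mol/min; y_E = 1339 / 1834 = 0.7304.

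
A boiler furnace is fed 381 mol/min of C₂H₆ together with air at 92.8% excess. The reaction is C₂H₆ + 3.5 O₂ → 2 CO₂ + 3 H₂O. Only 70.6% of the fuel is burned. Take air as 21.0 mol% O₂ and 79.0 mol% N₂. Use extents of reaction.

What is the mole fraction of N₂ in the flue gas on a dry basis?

0.809

Stoichiometric O₂ = 3.5 × 381 = 1334 mol/min; O₂ fed = 1334 × 1.928 = 2571 mol/min.
N₂ fed = 2571 × 79/21 = 9672 mol/min.
Fuel reacted = 0.706 × 381 → ξ = 269 mol/min.
Outlet (n = n₀ + ν ξ):
  C₂H₆: 381 − 1(269) = 112
  O₂: 2571 − 3.5(269) = 1630
  N₂: 9672 (inert)
  CO₂: 0 + 2(269) = 538
  H₂O: 0 + 3(269) = 807
Dry total = 11950 mol/min; y_N₂ (dry) = 9672 / 11950 = 0.8093.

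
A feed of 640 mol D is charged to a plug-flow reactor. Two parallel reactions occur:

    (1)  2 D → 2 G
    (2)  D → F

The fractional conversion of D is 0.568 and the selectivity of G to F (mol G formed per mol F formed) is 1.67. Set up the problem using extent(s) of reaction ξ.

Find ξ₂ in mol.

ξ₂ = 136 mol

Conversion of D: D consumed = 0.568 × 640 = 363.5 mol = 2ξ₁ + 1ξ₂.
Selectivity: 2ξ₁ / (1ξ₂) = 1.67 → ξ₁ = 0.835 ξ₂.
Substitute: (2·0.835 + 1) ξ₂ = 363.5 → ξ₂ = 136.1 mol, ξ₁ = 113.7 mol.
Outlet amounts (n = n₀ + Σ ν·ξ):
  D: 640 − 2(113.7) − 1(136.1) = 276.5
  G: 0 + 2(113.7) = 227.4
  F: 0 + 1(136.1) = 136.1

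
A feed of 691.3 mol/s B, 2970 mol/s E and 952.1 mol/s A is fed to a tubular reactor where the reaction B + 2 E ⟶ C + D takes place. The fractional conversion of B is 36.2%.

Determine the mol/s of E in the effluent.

B reacted = 0.362 × 691.3 = 250.3 mol/s; ν_B = −1, so ξ = 250.3/1 = 250.3 mol/s.
Outlet amounts (n = n₀ + ν ξ):
  B: 691.3 − 1(250.3) = 441
  E: 2970 − 2(250.3) = 2469
  C: 0 + 1(250.3) = 250.3
  D: 0 + 1(250.3) = 250.3
  A: 952.1 (inert)

2470 mol/s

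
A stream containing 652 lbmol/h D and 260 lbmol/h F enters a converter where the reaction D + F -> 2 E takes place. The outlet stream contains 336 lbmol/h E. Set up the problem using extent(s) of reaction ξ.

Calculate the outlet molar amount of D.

484 lbmol/h

For E: n = n₀ + 2ξ → 336 = 0 + 2ξ, giving ξ = 168 lbmol/h.
Outlet amounts (n = n₀ + ν ξ):
  D: 652 − 1(168) = 484
  F: 260 − 1(168) = 92
  E: 0 + 2(168) = 336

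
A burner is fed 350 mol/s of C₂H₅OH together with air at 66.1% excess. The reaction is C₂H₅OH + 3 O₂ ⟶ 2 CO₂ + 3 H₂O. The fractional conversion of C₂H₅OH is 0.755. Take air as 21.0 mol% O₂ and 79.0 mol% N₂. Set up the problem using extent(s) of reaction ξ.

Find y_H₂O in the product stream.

Stoichiometric O₂ = 3 × 350 = 1050 mol/s; O₂ fed = 1050 × 1.661 = 1744 mol/s.
N₂ fed = 1744 × 79/21 = 6561 mol/s.
Fuel reacted = 0.755 × 350 → ξ = 264.2 mol/s.
Outlet (n = n₀ + ν ξ):
  C₂H₅OH: 350 − 1(264.2) = 85.75
  O₂: 1744 − 3(264.2) = 951.3
  N₂: 6561 (inert)
  CO₂: 0 + 2(264.2) = 528.5
  H₂O: 0 + 3(264.2) = 792.8
Total out = 8919 mol/s; y_H₂O = 792.8 / 8919 = 0.08888.

0.0889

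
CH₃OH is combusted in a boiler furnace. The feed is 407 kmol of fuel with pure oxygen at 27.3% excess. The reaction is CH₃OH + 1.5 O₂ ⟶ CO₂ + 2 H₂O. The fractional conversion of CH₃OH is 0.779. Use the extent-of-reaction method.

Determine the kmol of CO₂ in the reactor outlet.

Stoichiometric O₂ = 1.5 × 407 = 610.5 kmol; O₂ fed = 610.5 × 1.273 = 777.2 kmol.
Fuel reacted = 0.779 × 407 → ξ = 317.1 kmol.
Outlet (n = n₀ + ν ξ):
  CH₃OH: 407 − 1(317.1) = 89.95
  O₂: 777.2 − 1.5(317.1) = 301.6
  CO₂: 0 + 1(317.1) = 317.1
  H₂O: 0 + 2(317.1) = 634.1

317 kmol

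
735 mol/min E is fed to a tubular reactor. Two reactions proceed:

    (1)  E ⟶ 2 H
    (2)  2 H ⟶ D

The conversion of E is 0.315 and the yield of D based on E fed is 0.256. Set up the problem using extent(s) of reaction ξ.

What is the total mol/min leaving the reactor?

778 mol/min

Conversion of E: E consumed = 1ξ₁ = 0.315 × 735 → ξ₁ = 231.5 mol/min.
Yield of D: 1ξ₂ / 735 = 0.256 → ξ₂ = 188.2 mol/min.
Outlet amounts (n = n₀ + Σ ν·ξ):
  E: 735 − 1(231.5) = 503.5
  H: 0 + 2(231.5) − 2(188.2) = 86.73
  D: 0 + 1(188.2) = 188.2
Total out = 503.5 + 86.73 + 188.2 = 778.4 mol/min.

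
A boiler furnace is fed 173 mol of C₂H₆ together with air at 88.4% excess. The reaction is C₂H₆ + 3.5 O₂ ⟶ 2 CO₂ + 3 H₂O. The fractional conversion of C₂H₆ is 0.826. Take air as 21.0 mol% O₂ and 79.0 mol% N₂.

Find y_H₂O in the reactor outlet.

0.0755

Stoichiometric O₂ = 3.5 × 173 = 605.5 mol; O₂ fed = 605.5 × 1.884 = 1141 mol.
N₂ fed = 1141 × 79/21 = 4291 mol.
Fuel reacted = 0.826 × 173 → ξ = 142.9 mol.
Outlet (n = n₀ + ν ξ):
  C₂H₆: 173 − 1(142.9) = 30.1
  O₂: 1141 − 3.5(142.9) = 640.6
  N₂: 4291 (inert)
  CO₂: 0 + 2(142.9) = 285.8
  H₂O: 0 + 3(142.9) = 428.7
Total out = 5677 mol; y_H₂O = 428.7 / 5677 = 0.07552.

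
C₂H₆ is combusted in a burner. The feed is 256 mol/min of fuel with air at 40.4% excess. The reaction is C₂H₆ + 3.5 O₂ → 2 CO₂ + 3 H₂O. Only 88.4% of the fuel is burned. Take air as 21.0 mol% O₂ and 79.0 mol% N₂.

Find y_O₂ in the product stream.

Stoichiometric O₂ = 3.5 × 256 = 896 mol/min; O₂ fed = 896 × 1.404 = 1258 mol/min.
N₂ fed = 1258 × 79/21 = 4732 mol/min.
Fuel reacted = 0.884 × 256 → ξ = 226.3 mol/min.
Outlet (n = n₀ + ν ξ):
  C₂H₆: 256 − 1(226.3) = 29.7
  O₂: 1258 − 3.5(226.3) = 465.9
  N₂: 4732 (inert)
  CO₂: 0 + 2(226.3) = 452.6
  H₂O: 0 + 3(226.3) = 678.9
Total out = 6360 mol/min; y_O₂ = 465.9 / 6360 = 0.07326.

0.0733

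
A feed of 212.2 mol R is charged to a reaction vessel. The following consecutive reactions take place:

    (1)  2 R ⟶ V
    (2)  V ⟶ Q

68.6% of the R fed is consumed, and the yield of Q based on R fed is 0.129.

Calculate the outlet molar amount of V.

45.4 mol

Conversion of R: R consumed = 2ξ₁ = 0.686 × 212.2 → ξ₁ = 72.78 mol.
Yield of Q: 1ξ₂ / 212.2 = 0.129 → ξ₂ = 27.37 mol.
Outlet amounts (n = n₀ + Σ ν·ξ):
  R: 212.2 − 2(72.78) = 66.63
  V: 0 + 1(72.78) − 1(27.37) = 45.41
  Q: 0 + 1(27.37) = 27.37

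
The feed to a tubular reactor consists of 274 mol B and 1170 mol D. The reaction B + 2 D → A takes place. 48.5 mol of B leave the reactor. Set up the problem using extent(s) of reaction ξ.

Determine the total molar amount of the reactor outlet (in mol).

For B: n = n₀ − 1ξ → 48.5 = 274 − 1ξ, giving ξ = 225.5 mol.
Outlet amounts (n = n₀ + ν ξ):
  B: 274 − 1(225.5) = 48.5
  D: 1170 − 2(225.5) = 719
  A: 0 + 1(225.5) = 225.5
Total out = 48.5 + 719 + 225.5 = 993 mol.

993 mol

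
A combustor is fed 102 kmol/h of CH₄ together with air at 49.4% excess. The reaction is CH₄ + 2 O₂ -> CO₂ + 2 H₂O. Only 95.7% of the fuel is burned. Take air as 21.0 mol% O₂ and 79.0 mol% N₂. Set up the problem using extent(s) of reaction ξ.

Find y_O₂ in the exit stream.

Stoichiometric O₂ = 2 × 102 = 204 kmol/h; O₂ fed = 204 × 1.494 = 304.8 kmol/h.
N₂ fed = 304.8 × 79/21 = 1147 kmol/h.
Fuel reacted = 0.957 × 102 → ξ = 97.61 kmol/h.
Outlet (n = n₀ + ν ξ):
  CH₄: 102 − 1(97.61) = 4.386
  O₂: 304.8 − 2(97.61) = 109.5
  N₂: 1147 (inert)
  CO₂: 0 + 1(97.61) = 97.61
  H₂O: 0 + 2(97.61) = 195.2
Total out = 1553 kmol/h; y_O₂ = 109.5 / 1553 = 0.07053.

0.0705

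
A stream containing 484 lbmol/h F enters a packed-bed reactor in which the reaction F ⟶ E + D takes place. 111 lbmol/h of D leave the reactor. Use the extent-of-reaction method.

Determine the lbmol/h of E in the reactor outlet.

111 lbmol/h

For D: n = n₀ + 1ξ → 111 = 0 + 1ξ, giving ξ = 111 lbmol/h.
Outlet amounts (n = n₀ + ν ξ):
  F: 484 − 1(111) = 373
  E: 0 + 1(111) = 111
  D: 0 + 1(111) = 111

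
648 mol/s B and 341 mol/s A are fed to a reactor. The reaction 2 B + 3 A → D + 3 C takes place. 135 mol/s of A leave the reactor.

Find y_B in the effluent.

0.555

For A: n = n₀ − 3ξ → 135 = 341 − 3ξ, giving ξ = 68.67 mol/s.
Outlet amounts (n = n₀ + ν ξ):
  B: 648 − 2(68.67) = 510.7
  A: 341 − 3(68.67) = 135
  D: 0 + 1(68.67) = 68.67
  C: 0 + 3(68.67) = 206
Total out = 920.3 mol/s; y_B = 510.7 / 920.3 = 0.5549.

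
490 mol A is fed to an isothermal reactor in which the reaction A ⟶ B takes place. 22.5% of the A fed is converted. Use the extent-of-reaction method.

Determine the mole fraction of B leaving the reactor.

A reacted = 0.225 × 490 = 110.2 mol; ν_A = −1, so ξ = 110.2/1 = 110.2 mol.
Outlet amounts (n = n₀ + ν ξ):
  A: 490 − 1(110.2) = 379.8
  B: 0 + 1(110.2) = 110.2
Total out = 490 mol; y_B = 110.2 / 490 = 0.225.

0.225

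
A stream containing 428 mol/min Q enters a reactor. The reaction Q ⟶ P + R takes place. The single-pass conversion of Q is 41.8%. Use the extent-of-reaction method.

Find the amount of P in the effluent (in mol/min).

Q reacted = 0.418 × 428 = 178.9 mol/min; ν_Q = −1, so ξ = 178.9/1 = 178.9 mol/min.
Outlet amounts (n = n₀ + ν ξ):
  Q: 428 − 1(178.9) = 249.1
  P: 0 + 1(178.9) = 178.9
  R: 0 + 1(178.9) = 178.9

179 mol/min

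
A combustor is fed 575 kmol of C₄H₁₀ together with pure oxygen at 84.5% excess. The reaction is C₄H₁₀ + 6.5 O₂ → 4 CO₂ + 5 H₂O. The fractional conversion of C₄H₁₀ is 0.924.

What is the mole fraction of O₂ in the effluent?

Stoichiometric O₂ = 6.5 × 575 = 3738 kmol; O₂ fed = 3738 × 1.845 = 6896 kmol.
Fuel reacted = 0.924 × 575 → ξ = 531.3 kmol.
Outlet (n = n₀ + ν ξ):
  C₄H₁₀: 575 − 1(531.3) = 43.7
  O₂: 6896 − 6.5(531.3) = 3442
  CO₂: 0 + 4(531.3) = 2125
  H₂O: 0 + 5(531.3) = 2657
Total out = 8268 kmol; y_O₂ = 3442 / 8268 = 0.4164.

0.416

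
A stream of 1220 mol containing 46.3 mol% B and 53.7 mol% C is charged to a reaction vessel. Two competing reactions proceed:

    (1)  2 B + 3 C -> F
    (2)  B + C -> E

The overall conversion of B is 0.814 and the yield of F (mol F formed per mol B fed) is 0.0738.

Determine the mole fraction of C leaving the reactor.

Yield of F: 1ξ₁ / 564.9 = 0.0738 → ξ₁ = 41.69 mol.
Conversion of B: 2ξ₁ + 1ξ₂ = 0.814 × 564.9 = 459.8 → ξ₂ = 376.4 mol.
Outlet amounts (n = n₀ + Σ ν·ξ):
  B: 564.9 − 2(41.69) − 1(376.4) = 105.1
  C: 655.1 − 3(41.69) − 1(376.4) = 153.7
  F: 0 + 1(41.69) = 41.69
  E: 0 + 1(376.4) = 376.4
Total out = 676.8 mol; y_C = 153.7 / 676.8 = 0.227.

0.227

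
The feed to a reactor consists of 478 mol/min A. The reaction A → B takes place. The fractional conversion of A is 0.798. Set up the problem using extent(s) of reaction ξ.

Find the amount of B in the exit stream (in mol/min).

381 mol/min

A reacted = 0.798 × 478 = 381.4 mol/min; ν_A = −1, so ξ = 381.4/1 = 381.4 mol/min.
Outlet amounts (n = n₀ + ν ξ):
  A: 478 − 1(381.4) = 96.56
  B: 0 + 1(381.4) = 381.4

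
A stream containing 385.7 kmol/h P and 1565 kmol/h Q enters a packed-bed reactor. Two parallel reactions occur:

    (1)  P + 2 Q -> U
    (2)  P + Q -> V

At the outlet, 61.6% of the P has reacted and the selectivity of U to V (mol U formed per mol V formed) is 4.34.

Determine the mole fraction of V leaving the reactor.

Conversion of P: P consumed = 0.616 × 385.7 = 237.6 kmol/h = 1ξ₁ + 1ξ₂.
Selectivity: 1ξ₁ / (1ξ₂) = 4.34 → ξ₁ = 4.34 ξ₂.
Substitute: (1·4.34 + 1) ξ₂ = 237.6 → ξ₂ = 44.49 kmol/h, ξ₁ = 193.1 kmol/h.
Outlet amounts (n = n₀ + Σ ν·ξ):
  P: 385.7 − 1(193.1) − 1(44.49) = 148.1
  Q: 1565 − 2(193.1) − 1(44.49) = 1134
  U: 0 + 1(193.1) = 193.1
  V: 0 + 1(44.49) = 44.49
Total out = 1520 kmol/h; y_V = 44.49 / 1520 = 0.02927.

0.0293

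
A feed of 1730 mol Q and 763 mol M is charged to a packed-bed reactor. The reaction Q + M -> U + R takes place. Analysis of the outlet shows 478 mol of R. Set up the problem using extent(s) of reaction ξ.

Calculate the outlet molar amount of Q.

1250 mol

For R: n = n₀ + 1ξ → 478 = 0 + 1ξ, giving ξ = 478 mol.
Outlet amounts (n = n₀ + ν ξ):
  Q: 1730 − 1(478) = 1252
  M: 763 − 1(478) = 285
  U: 0 + 1(478) = 478
  R: 0 + 1(478) = 478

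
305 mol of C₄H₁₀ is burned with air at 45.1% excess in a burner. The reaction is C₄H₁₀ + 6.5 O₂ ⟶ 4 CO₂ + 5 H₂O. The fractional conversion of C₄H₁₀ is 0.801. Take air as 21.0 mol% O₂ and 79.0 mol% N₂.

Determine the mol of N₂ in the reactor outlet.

10800 mol

Stoichiometric O₂ = 6.5 × 305 = 1982 mol; O₂ fed = 1982 × 1.451 = 2877 mol.
N₂ fed = 2877 × 79/21 = 10820 mol.
Fuel reacted = 0.801 × 305 → ξ = 244.3 mol.
Outlet (n = n₀ + ν ξ):
  C₄H₁₀: 305 − 1(244.3) = 60.69
  O₂: 2877 − 6.5(244.3) = 1289
  N₂: 10820 (inert)
  CO₂: 0 + 4(244.3) = 977.2
  H₂O: 0 + 5(244.3) = 1222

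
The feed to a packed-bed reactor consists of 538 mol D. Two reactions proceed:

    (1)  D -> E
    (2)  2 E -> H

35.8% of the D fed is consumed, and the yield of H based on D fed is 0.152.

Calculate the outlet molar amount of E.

29.1 mol

Conversion of D: D consumed = 1ξ₁ = 0.358 × 538 → ξ₁ = 192.6 mol.
Yield of H: 1ξ₂ / 538 = 0.152 → ξ₂ = 81.78 mol.
Outlet amounts (n = n₀ + Σ ν·ξ):
  D: 538 − 1(192.6) = 345.4
  E: 0 + 1(192.6) − 2(81.78) = 29.05
  H: 0 + 1(81.78) = 81.78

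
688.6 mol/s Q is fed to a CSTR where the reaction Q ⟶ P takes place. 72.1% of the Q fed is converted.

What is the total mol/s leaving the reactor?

Q reacted = 0.721 × 688.6 = 496.5 mol/s; ν_Q = −1, so ξ = 496.5/1 = 496.5 mol/s.
Outlet amounts (n = n₀ + ν ξ):
  Q: 688.6 − 1(496.5) = 192.1
  P: 0 + 1(496.5) = 496.5
Total out = 192.1 + 496.5 = 688.6 mol/s.

689 mol/s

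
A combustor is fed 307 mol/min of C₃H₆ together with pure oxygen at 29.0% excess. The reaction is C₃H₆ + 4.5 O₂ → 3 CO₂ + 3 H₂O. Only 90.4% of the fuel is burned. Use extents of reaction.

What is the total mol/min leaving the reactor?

2230 mol/min

Stoichiometric O₂ = 4.5 × 307 = 1382 mol/min; O₂ fed = 1382 × 1.290 = 1782 mol/min.
Fuel reacted = 0.904 × 307 → ξ = 277.5 mol/min.
Outlet (n = n₀ + ν ξ):
  C₃H₆: 307 − 1(277.5) = 29.47
  O₂: 1782 − 4.5(277.5) = 533.3
  CO₂: 0 + 3(277.5) = 832.6
  H₂O: 0 + 3(277.5) = 832.6
Total out = 29.47 + 533.3 + 832.6 + 832.6 = 2228 mol/min.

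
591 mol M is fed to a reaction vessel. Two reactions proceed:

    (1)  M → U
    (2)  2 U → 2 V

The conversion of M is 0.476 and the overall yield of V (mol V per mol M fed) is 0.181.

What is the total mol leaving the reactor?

Conversion of M: M consumed = 1ξ₁ = 0.476 × 591 → ξ₁ = 281.3 mol.
Yield of V: 2ξ₂ / 591 = 0.181 → ξ₂ = 53.49 mol.
Outlet amounts (n = n₀ + Σ ν·ξ):
  M: 591 − 1(281.3) = 309.7
  U: 0 + 1(281.3) − 2(53.49) = 174.3
  V: 0 + 2(53.49) = 107
Total out = 309.7 + 174.3 + 107 = 591 mol.

591 mol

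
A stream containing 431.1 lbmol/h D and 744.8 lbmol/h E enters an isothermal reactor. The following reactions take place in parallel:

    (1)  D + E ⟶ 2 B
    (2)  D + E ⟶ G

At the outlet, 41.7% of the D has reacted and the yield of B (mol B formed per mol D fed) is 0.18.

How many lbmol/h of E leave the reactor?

565 lbmol/h

Yield of B: 2ξ₁ / 431.1 = 0.18 → ξ₁ = 38.8 lbmol/h.
Conversion of D: 1ξ₁ + 1ξ₂ = 0.417 × 431.1 = 179.8 → ξ₂ = 141 lbmol/h.
Outlet amounts (n = n₀ + Σ ν·ξ):
  D: 431.1 − 1(38.8) − 1(141) = 251.3
  E: 744.8 − 1(38.8) − 1(141) = 565
  B: 0 + 2(38.8) = 77.6
  G: 0 + 1(141) = 141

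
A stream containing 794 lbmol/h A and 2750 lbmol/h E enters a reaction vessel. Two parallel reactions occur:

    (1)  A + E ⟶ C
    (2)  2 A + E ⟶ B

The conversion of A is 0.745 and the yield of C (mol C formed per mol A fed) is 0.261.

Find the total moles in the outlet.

2950 lbmol/h

Yield of C: 1ξ₁ / 794 = 0.261 → ξ₁ = 207.2 lbmol/h.
Conversion of A: 1ξ₁ + 2ξ₂ = 0.745 × 794 = 591.5 → ξ₂ = 192.1 lbmol/h.
Outlet amounts (n = n₀ + Σ ν·ξ):
  A: 794 − 1(207.2) − 2(192.1) = 202.5
  E: 2750 − 1(207.2) − 1(192.1) = 2351
  C: 0 + 1(207.2) = 207.2
  B: 0 + 1(192.1) = 192.1
Total out = 202.5 + 2351 + 207.2 + 192.1 = 2952 lbmol/h.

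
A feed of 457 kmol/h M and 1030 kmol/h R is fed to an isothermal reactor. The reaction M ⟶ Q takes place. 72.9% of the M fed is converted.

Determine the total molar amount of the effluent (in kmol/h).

M reacted = 0.729 × 457 = 333.2 kmol/h; ν_M = −1, so ξ = 333.2/1 = 333.2 kmol/h.
Outlet amounts (n = n₀ + ν ξ):
  M: 457 − 1(333.2) = 123.8
  Q: 0 + 1(333.2) = 333.2
  R: 1030 (inert)
Total out = 123.8 + 333.2 + 1030 = 1487 kmol/h.

1490 kmol/h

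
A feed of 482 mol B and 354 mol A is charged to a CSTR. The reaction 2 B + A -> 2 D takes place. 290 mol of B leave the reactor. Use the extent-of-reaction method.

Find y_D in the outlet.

For B: n = n₀ − 2ξ → 290 = 482 − 2ξ, giving ξ = 96 mol.
Outlet amounts (n = n₀ + ν ξ):
  B: 482 − 2(96) = 290
  A: 354 − 1(96) = 258
  D: 0 + 2(96) = 192
Total out = 740 mol; y_D = 192 / 740 = 0.2595.

0.259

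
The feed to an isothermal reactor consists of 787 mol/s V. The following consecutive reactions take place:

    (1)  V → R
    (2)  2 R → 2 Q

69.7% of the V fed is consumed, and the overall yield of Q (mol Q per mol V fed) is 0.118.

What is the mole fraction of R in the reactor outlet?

Conversion of V: V consumed = 1ξ₁ = 0.697 × 787 → ξ₁ = 548.5 mol/s.
Yield of Q: 2ξ₂ / 787 = 0.118 → ξ₂ = 46.43 mol/s.
Outlet amounts (n = n₀ + Σ ν·ξ):
  V: 787 − 1(548.5) = 238.5
  R: 0 + 1(548.5) − 2(46.43) = 455.7
  Q: 0 + 2(46.43) = 92.87
Total out = 787 mol/s; y_R = 455.7 / 787 = 0.579.

0.579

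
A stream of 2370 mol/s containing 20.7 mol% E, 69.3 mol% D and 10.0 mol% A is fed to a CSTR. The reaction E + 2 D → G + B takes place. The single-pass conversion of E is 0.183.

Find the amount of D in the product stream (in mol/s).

1460 mol/s

E reacted = 0.183 × 490.6 = 89.78 mol/s; ν_E = −1, so ξ = 89.78/1 = 89.78 mol/s.
Outlet amounts (n = n₀ + ν ξ):
  E: 490.6 − 1(89.78) = 400.8
  D: 1642 − 2(89.78) = 1463
  G: 0 + 1(89.78) = 89.78
  B: 0 + 1(89.78) = 89.78
  A: 237 (inert)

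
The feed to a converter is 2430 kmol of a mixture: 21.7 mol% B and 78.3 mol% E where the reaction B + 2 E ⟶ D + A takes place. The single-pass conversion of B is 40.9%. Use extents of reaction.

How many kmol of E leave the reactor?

B reacted = 0.409 × 527.3 = 215.7 kmol; ν_B = −1, so ξ = 215.7/1 = 215.7 kmol.
Outlet amounts (n = n₀ + ν ξ):
  B: 527.3 − 1(215.7) = 311.6
  E: 1903 − 2(215.7) = 1471
  D: 0 + 1(215.7) = 215.7
  A: 0 + 1(215.7) = 215.7

1470 kmol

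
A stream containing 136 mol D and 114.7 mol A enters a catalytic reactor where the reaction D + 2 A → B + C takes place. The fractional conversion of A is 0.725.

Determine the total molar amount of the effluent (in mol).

A reacted = 0.725 × 114.7 = 83.16 mol; ν_A = −2, so ξ = 83.16/2 = 41.58 mol.
Outlet amounts (n = n₀ + ν ξ):
  D: 136 − 1(41.58) = 94.42
  A: 114.7 − 2(41.58) = 31.54
  B: 0 + 1(41.58) = 41.58
  C: 0 + 1(41.58) = 41.58
Total out = 94.42 + 31.54 + 41.58 + 41.58 = 209.1 mol.

209 mol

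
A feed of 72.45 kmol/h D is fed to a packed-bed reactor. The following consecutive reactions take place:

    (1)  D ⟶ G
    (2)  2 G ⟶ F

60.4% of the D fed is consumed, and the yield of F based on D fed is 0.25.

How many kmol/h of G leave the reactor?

7.53 kmol/h

Conversion of D: D consumed = 1ξ₁ = 0.604 × 72.45 → ξ₁ = 43.76 kmol/h.
Yield of F: 1ξ₂ / 72.45 = 0.25 → ξ₂ = 18.11 kmol/h.
Outlet amounts (n = n₀ + Σ ν·ξ):
  D: 72.45 − 1(43.76) = 28.69
  G: 0 + 1(43.76) − 2(18.11) = 7.535
  F: 0 + 1(18.11) = 18.11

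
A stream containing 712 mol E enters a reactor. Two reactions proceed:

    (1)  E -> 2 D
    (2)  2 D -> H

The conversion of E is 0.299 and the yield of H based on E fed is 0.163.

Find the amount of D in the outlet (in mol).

Conversion of E: E consumed = 1ξ₁ = 0.299 × 712 → ξ₁ = 212.9 mol.
Yield of H: 1ξ₂ / 712 = 0.163 → ξ₂ = 116.1 mol.
Outlet amounts (n = n₀ + Σ ν·ξ):
  E: 712 − 1(212.9) = 499.1
  D: 0 + 2(212.9) − 2(116.1) = 193.7
  H: 0 + 1(116.1) = 116.1

194 mol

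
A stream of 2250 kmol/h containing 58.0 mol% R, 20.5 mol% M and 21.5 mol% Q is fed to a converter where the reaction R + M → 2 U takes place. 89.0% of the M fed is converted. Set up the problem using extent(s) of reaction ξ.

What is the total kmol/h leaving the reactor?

2250 kmol/h

M reacted = 0.89 × 461.2 = 410.5 kmol/h; ν_M = −1, so ξ = 410.5/1 = 410.5 kmol/h.
Outlet amounts (n = n₀ + ν ξ):
  R: 1305 − 1(410.5) = 894.5
  M: 461.2 − 1(410.5) = 50.74
  U: 0 + 2(410.5) = 821
  Q: 483.8 (inert)
Total out = 894.5 + 50.74 + 821 + 483.8 = 2250 kmol/h.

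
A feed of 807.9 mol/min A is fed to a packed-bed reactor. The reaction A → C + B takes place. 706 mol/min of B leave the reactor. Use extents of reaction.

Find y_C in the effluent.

0.466

For B: n = n₀ + 1ξ → 706 = 0 + 1ξ, giving ξ = 706 mol/min.
Outlet amounts (n = n₀ + ν ξ):
  A: 807.9 − 1(706) = 101.9
  C: 0 + 1(706) = 706
  B: 0 + 1(706) = 706
Total out = 1514 mol/min; y_C = 706 / 1514 = 0.4663.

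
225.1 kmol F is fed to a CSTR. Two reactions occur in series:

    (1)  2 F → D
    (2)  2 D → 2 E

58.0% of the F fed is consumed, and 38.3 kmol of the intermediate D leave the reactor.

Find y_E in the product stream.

0.169

Conversion of F: F consumed = 2ξ₁ = 0.58 × 225.1 → ξ₁ = 65.28 kmol.
D balance: n_D = 0 + 1ξ₁ − 2ξ₂ = 38.3 → ξ₂ = (1·65.28 − 38.3)/2 = 13.49 kmol.
Outlet amounts (n = n₀ + Σ ν·ξ):
  F: 225.1 − 2(65.28) = 94.54
  D: 0 + 1(65.28) − 2(13.49) = 38.3
  E: 0 + 2(13.49) = 26.98
Total out = 159.8 kmol; y_E = 26.98 / 159.8 = 0.1688.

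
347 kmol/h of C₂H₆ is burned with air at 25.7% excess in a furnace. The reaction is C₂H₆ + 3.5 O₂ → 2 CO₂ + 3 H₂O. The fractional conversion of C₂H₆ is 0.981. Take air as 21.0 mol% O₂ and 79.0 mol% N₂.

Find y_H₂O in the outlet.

Stoichiometric O₂ = 3.5 × 347 = 1214 kmol/h; O₂ fed = 1214 × 1.257 = 1527 kmol/h.
N₂ fed = 1527 × 79/21 = 5743 kmol/h.
Fuel reacted = 0.981 × 347 → ξ = 340.4 kmol/h.
Outlet (n = n₀ + ν ξ):
  C₂H₆: 347 − 1(340.4) = 6.593
  O₂: 1527 − 3.5(340.4) = 335.2
  N₂: 5743 (inert)
  CO₂: 0 + 2(340.4) = 680.8
  H₂O: 0 + 3(340.4) = 1021
Total out = 7787 kmol/h; y_H₂O = 1021 / 7787 = 0.1311.

0.131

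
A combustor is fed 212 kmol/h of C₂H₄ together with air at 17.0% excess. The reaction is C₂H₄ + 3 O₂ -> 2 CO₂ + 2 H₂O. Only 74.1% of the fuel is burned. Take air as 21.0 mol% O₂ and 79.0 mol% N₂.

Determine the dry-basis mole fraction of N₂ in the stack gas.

Stoichiometric O₂ = 3 × 212 = 636 kmol/h; O₂ fed = 636 × 1.170 = 744.1 kmol/h.
N₂ fed = 744.1 × 79/21 = 2799 kmol/h.
Fuel reacted = 0.741 × 212 → ξ = 157.1 kmol/h.
Outlet (n = n₀ + ν ξ):
  C₂H₄: 212 − 1(157.1) = 54.91
  O₂: 744.1 − 3(157.1) = 272.8
  N₂: 2799 (inert)
  CO₂: 0 + 2(157.1) = 314.2
  H₂O: 0 + 2(157.1) = 314.2
Dry total = 3441 kmol/h; y_N₂ (dry) = 2799 / 3441 = 0.8135.

0.813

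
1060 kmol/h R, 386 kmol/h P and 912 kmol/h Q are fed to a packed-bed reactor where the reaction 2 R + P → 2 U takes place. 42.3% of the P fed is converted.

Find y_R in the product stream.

0.334

P reacted = 0.423 × 386 = 163.3 kmol/h; ν_P = −1, so ξ = 163.3/1 = 163.3 kmol/h.
Outlet amounts (n = n₀ + ν ξ):
  R: 1060 − 2(163.3) = 733.4
  P: 386 − 1(163.3) = 222.7
  U: 0 + 2(163.3) = 326.6
  Q: 912 (inert)
Total out = 2195 kmol/h; y_R = 733.4 / 2195 = 0.3342.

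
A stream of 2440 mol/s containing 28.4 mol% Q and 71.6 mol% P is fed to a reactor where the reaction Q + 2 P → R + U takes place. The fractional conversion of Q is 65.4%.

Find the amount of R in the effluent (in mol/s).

453 mol/s

Q reacted = 0.654 × 693 = 453.2 mol/s; ν_Q = −1, so ξ = 453.2/1 = 453.2 mol/s.
Outlet amounts (n = n₀ + ν ξ):
  Q: 693 − 1(453.2) = 239.8
  P: 1747 − 2(453.2) = 840.6
  R: 0 + 1(453.2) = 453.2
  U: 0 + 1(453.2) = 453.2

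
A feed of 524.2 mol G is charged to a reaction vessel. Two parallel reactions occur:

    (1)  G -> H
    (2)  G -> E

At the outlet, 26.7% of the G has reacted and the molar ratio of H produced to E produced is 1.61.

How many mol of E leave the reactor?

53.6 mol

Conversion of G: G consumed = 0.267 × 524.2 = 140 mol = 1ξ₁ + 1ξ₂.
Selectivity: 1ξ₁ / (1ξ₂) = 1.61 → ξ₁ = 1.61 ξ₂.
Substitute: (1·1.61 + 1) ξ₂ = 140 → ξ₂ = 53.63 mol, ξ₁ = 86.34 mol.
Outlet amounts (n = n₀ + Σ ν·ξ):
  G: 524.2 − 1(86.34) − 1(53.63) = 384.2
  H: 0 + 1(86.34) = 86.34
  E: 0 + 1(53.63) = 53.63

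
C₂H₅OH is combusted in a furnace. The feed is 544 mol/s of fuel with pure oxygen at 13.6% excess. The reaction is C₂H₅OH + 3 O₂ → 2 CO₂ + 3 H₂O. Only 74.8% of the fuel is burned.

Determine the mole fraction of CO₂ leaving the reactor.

Stoichiometric O₂ = 3 × 544 = 1632 mol/s; O₂ fed = 1632 × 1.136 = 1854 mol/s.
Fuel reacted = 0.748 × 544 → ξ = 406.9 mol/s.
Outlet (n = n₀ + ν ξ):
  C₂H₅OH: 544 − 1(406.9) = 137.1
  O₂: 1854 − 3(406.9) = 633.2
  CO₂: 0 + 2(406.9) = 813.8
  H₂O: 0 + 3(406.9) = 1221
Total out = 2805 mol/s; y_CO₂ = 813.8 / 2805 = 0.2901.

0.29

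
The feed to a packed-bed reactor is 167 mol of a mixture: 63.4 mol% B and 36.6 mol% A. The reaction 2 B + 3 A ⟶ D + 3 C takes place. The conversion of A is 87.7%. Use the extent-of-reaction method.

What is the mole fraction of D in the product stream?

0.12

A reacted = 0.877 × 61.12 = 53.6 mol; ν_A = −3, so ξ = 53.6/3 = 17.87 mol.
Outlet amounts (n = n₀ + ν ξ):
  B: 105.9 − 2(17.87) = 70.14
  A: 61.12 − 3(17.87) = 7.518
  D: 0 + 1(17.87) = 17.87
  C: 0 + 3(17.87) = 53.6
Total out = 149.1 mol; y_D = 17.87 / 149.1 = 0.1198.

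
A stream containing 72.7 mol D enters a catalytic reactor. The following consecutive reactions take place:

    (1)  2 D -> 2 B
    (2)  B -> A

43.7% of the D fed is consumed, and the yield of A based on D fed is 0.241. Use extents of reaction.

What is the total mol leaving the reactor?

72.7 mol

Conversion of D: D consumed = 2ξ₁ = 0.437 × 72.7 → ξ₁ = 15.88 mol.
Yield of A: 1ξ₂ / 72.7 = 0.241 → ξ₂ = 17.52 mol.
Outlet amounts (n = n₀ + Σ ν·ξ):
  D: 72.7 − 2(15.88) = 40.93
  B: 0 + 2(15.88) − 1(17.52) = 14.25
  A: 0 + 1(17.52) = 17.52
Total out = 40.93 + 14.25 + 17.52 = 72.7 mol.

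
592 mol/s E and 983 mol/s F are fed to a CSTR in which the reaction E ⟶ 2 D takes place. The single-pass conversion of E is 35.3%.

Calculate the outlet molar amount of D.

418 mol/s

E reacted = 0.353 × 592 = 209 mol/s; ν_E = −1, so ξ = 209/1 = 209 mol/s.
Outlet amounts (n = n₀ + ν ξ):
  E: 592 − 1(209) = 383
  D: 0 + 2(209) = 418
  F: 983 (inert)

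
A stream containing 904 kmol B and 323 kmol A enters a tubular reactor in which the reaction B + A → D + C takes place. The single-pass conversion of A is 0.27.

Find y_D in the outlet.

0.0711

A reacted = 0.27 × 323 = 87.21 kmol; ν_A = −1, so ξ = 87.21/1 = 87.21 kmol.
Outlet amounts (n = n₀ + ν ξ):
  B: 904 − 1(87.21) = 816.8
  A: 323 − 1(87.21) = 235.8
  D: 0 + 1(87.21) = 87.21
  C: 0 + 1(87.21) = 87.21
Total out = 1227 kmol; y_D = 87.21 / 1227 = 0.07108.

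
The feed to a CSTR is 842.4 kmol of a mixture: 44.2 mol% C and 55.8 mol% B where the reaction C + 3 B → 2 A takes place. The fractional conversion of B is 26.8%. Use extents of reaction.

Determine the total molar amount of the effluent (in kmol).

758 kmol

B reacted = 0.268 × 470.1 = 126 kmol; ν_B = −3, so ξ = 126/3 = 41.99 kmol.
Outlet amounts (n = n₀ + ν ξ):
  C: 372.3 − 1(41.99) = 330.3
  B: 470.1 − 3(41.99) = 344.1
  A: 0 + 2(41.99) = 83.98
Total out = 330.3 + 344.1 + 83.98 = 758.4 kmol.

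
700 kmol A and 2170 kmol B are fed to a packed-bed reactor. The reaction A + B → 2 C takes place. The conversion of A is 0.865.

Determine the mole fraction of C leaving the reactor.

0.422

A reacted = 0.865 × 700 = 605.5 kmol; ν_A = −1, so ξ = 605.5/1 = 605.5 kmol.
Outlet amounts (n = n₀ + ν ξ):
  A: 700 − 1(605.5) = 94.5
  B: 2170 − 1(605.5) = 1564
  C: 0 + 2(605.5) = 1211
Total out = 2870 kmol; y_C = 1211 / 2870 = 0.422.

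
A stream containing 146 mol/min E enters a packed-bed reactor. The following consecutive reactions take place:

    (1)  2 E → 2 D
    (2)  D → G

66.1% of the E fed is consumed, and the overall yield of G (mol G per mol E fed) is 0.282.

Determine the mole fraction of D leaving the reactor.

Conversion of E: E consumed = 2ξ₁ = 0.661 × 146 → ξ₁ = 48.25 mol/min.
Yield of G: 1ξ₂ / 146 = 0.282 → ξ₂ = 41.17 mol/min.
Outlet amounts (n = n₀ + Σ ν·ξ):
  E: 146 − 2(48.25) = 49.49
  D: 0 + 2(48.25) − 1(41.17) = 55.33
  G: 0 + 1(41.17) = 41.17
Total out = 146 mol/min; y_D = 55.33 / 146 = 0.379.

0.379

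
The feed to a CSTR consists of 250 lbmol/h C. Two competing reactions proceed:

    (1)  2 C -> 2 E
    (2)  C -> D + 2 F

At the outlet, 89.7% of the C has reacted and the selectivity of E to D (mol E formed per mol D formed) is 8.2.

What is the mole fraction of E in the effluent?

0.669

Conversion of C: C consumed = 0.897 × 250 = 224.2 lbmol/h = 2ξ₁ + 1ξ₂.
Selectivity: 2ξ₁ / (1ξ₂) = 8.2 → ξ₁ = 4.1 ξ₂.
Substitute: (2·4.1 + 1) ξ₂ = 224.2 → ξ₂ = 24.38 lbmol/h, ξ₁ = 99.94 lbmol/h.
Outlet amounts (n = n₀ + Σ ν·ξ):
  C: 250 − 2(99.94) − 1(24.38) = 25.75
  E: 0 + 2(99.94) = 199.9
  D: 0 + 1(24.38) = 24.38
  F: 0 + 2(24.38) = 48.75
Total out = 298.8 lbmol/h; y_E = 199.9 / 298.8 = 0.669.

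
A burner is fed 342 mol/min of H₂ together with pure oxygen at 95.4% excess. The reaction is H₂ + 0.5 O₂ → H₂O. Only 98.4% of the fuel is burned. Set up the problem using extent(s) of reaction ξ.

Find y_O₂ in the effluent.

Stoichiometric O₂ = 0.5 × 342 = 171 mol/min; O₂ fed = 171 × 1.954 = 334.1 mol/min.
Fuel reacted = 0.984 × 342 → ξ = 336.5 mol/min.
Outlet (n = n₀ + ν ξ):
  H₂: 342 − 1(336.5) = 5.472
  O₂: 334.1 − 0.5(336.5) = 165.9
  H₂O: 0 + 1(336.5) = 336.5
Total out = 507.9 mol/min; y_O₂ = 165.9 / 507.9 = 0.3266.

0.327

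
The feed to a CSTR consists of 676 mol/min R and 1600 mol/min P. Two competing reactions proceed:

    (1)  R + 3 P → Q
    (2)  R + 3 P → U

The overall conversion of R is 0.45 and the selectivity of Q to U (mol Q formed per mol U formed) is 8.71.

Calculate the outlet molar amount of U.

Conversion of R: R consumed = 0.45 × 676 = 304.2 mol/min = 1ξ₁ + 1ξ₂.
Selectivity: 1ξ₁ / (1ξ₂) = 8.71 → ξ₁ = 8.71 ξ₂.
Substitute: (1·8.71 + 1) ξ₂ = 304.2 → ξ₂ = 31.33 mol/min, ξ₁ = 272.9 mol/min.
Outlet amounts (n = n₀ + Σ ν·ξ):
  R: 676 − 1(272.9) − 1(31.33) = 371.8
  P: 1600 − 3(272.9) − 3(31.33) = 687.4
  Q: 0 + 1(272.9) = 272.9
  U: 0 + 1(31.33) = 31.33

31.3 mol/min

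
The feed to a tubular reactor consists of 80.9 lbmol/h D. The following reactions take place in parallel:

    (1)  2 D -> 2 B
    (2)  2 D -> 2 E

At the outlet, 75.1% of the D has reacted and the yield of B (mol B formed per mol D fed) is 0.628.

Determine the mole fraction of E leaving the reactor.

0.123

Yield of B: 2ξ₁ / 80.9 = 0.628 → ξ₁ = 25.4 lbmol/h.
Conversion of D: 2ξ₁ + 2ξ₂ = 0.751 × 80.9 = 60.76 → ξ₂ = 4.975 lbmol/h.
Outlet amounts (n = n₀ + Σ ν·ξ):
  D: 80.9 − 2(25.4) − 2(4.975) = 20.14
  B: 0 + 2(25.4) = 50.81
  E: 0 + 2(4.975) = 9.951
Total out = 80.9 lbmol/h; y_E = 9.951 / 80.9 = 0.123.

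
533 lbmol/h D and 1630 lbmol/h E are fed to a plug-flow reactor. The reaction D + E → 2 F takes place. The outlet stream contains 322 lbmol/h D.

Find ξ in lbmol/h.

For D: n = n₀ − 1ξ → 322 = 533 − 1ξ, giving ξ = 211 lbmol/h.
Outlet amounts (n = n₀ + ν ξ):
  D: 533 − 1(211) = 322
  E: 1630 − 1(211) = 1419
  F: 0 + 2(211) = 422

ξ = 211 lbmol/h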